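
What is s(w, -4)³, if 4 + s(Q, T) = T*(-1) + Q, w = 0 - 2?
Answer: -8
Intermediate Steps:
w = -2
s(Q, T) = -4 + Q - T (s(Q, T) = -4 + (T*(-1) + Q) = -4 + (-T + Q) = -4 + (Q - T) = -4 + Q - T)
s(w, -4)³ = (-4 - 2 - 1*(-4))³ = (-4 - 2 + 4)³ = (-2)³ = -8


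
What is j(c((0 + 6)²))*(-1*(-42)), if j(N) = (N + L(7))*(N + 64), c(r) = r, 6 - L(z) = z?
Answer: 147000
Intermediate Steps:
L(z) = 6 - z
j(N) = (-1 + N)*(64 + N) (j(N) = (N + (6 - 1*7))*(N + 64) = (N + (6 - 7))*(64 + N) = (N - 1)*(64 + N) = (-1 + N)*(64 + N))
j(c((0 + 6)²))*(-1*(-42)) = (-64 + ((0 + 6)²)² + 63*(0 + 6)²)*(-1*(-42)) = (-64 + (6²)² + 63*6²)*42 = (-64 + 36² + 63*36)*42 = (-64 + 1296 + 2268)*42 = 3500*42 = 147000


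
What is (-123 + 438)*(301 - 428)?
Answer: -40005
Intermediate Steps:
(-123 + 438)*(301 - 428) = 315*(-127) = -40005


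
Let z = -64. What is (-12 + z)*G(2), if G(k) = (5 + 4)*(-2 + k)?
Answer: 0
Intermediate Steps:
G(k) = -18 + 9*k (G(k) = 9*(-2 + k) = -18 + 9*k)
(-12 + z)*G(2) = (-12 - 64)*(-18 + 9*2) = -76*(-18 + 18) = -76*0 = 0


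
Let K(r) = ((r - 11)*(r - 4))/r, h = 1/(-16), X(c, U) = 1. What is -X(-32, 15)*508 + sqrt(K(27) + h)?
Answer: -508 + sqrt(17583)/36 ≈ -504.32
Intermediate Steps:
h = -1/16 ≈ -0.062500
K(r) = (-11 + r)*(-4 + r)/r (K(r) = ((-11 + r)*(-4 + r))/r = (-11 + r)*(-4 + r)/r)
-X(-32, 15)*508 + sqrt(K(27) + h) = -1*1*508 + sqrt((-15 + 27 + 44/27) - 1/16) = -1*508 + sqrt((-15 + 27 + 44*(1/27)) - 1/16) = -508 + sqrt((-15 + 27 + 44/27) - 1/16) = -508 + sqrt(368/27 - 1/16) = -508 + sqrt(5861/432) = -508 + sqrt(17583)/36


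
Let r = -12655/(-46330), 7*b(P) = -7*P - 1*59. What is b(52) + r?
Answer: -3901801/64862 ≈ -60.155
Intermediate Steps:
b(P) = -59/7 - P (b(P) = (-7*P - 1*59)/7 = (-7*P - 59)/7 = (-59 - 7*P)/7 = -59/7 - P)
r = 2531/9266 (r = -12655*(-1/46330) = 2531/9266 ≈ 0.27315)
b(52) + r = (-59/7 - 1*52) + 2531/9266 = (-59/7 - 52) + 2531/9266 = -423/7 + 2531/9266 = -3901801/64862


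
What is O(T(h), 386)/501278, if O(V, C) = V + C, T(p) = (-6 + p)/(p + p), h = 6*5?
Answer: 966/1253195 ≈ 0.00077083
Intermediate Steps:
h = 30
T(p) = (-6 + p)/(2*p) (T(p) = (-6 + p)/((2*p)) = (-6 + p)*(1/(2*p)) = (-6 + p)/(2*p))
O(V, C) = C + V
O(T(h), 386)/501278 = (386 + (1/2)*(-6 + 30)/30)/501278 = (386 + (1/2)*(1/30)*24)*(1/501278) = (386 + 2/5)*(1/501278) = (1932/5)*(1/501278) = 966/1253195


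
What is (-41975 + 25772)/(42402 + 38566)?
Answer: -16203/80968 ≈ -0.20012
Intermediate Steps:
(-41975 + 25772)/(42402 + 38566) = -16203/80968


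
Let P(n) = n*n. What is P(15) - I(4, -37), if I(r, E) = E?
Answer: 262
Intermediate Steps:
P(n) = n²
P(15) - I(4, -37) = 15² - 1*(-37) = 225 + 37 = 262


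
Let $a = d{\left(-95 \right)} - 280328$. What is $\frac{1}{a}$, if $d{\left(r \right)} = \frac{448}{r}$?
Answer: $- \frac{95}{26631608} \approx -3.5672 \cdot 10^{-6}$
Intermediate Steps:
$a = - \frac{26631608}{95}$ ($a = \frac{448}{-95} - 280328 = 448 \left(- \frac{1}{95}\right) - 280328 = - \frac{448}{95} - 280328 = - \frac{26631608}{95} \approx -2.8033 \cdot 10^{5}$)
$\frac{1}{a} = \frac{1}{- \frac{26631608}{95}} = - \frac{95}{26631608}$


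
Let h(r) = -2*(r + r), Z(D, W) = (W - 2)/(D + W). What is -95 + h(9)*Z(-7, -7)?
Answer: -827/7 ≈ -118.14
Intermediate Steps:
Z(D, W) = (-2 + W)/(D + W)
h(r) = -4*r
-95 + h(9)*Z(-7, -7) = -95 + (-4*9)*((-2 - 7)/(-7 - 7)) = -95 - 36*(-9)/(-14) = -95 - (-18)*(-9)/7 = -95 - 36*9/14 = -95 - 162/7 = -827/7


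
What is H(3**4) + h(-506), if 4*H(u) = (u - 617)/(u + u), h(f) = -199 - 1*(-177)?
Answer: -1849/81 ≈ -22.827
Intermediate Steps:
h(f) = -22 (h(f) = -199 + 177 = -22)
H(u) = (-617 + u)/(8*u) (H(u) = ((u - 617)/(u + u))/4 = ((-617 + u)/((2*u)))/4 = ((-617 + u)*(1/(2*u)))/4 = ((-617 + u)/(2*u))/4 = (-617 + u)/(8*u))
H(3**4) + h(-506) = (-617 + 3**4)/(8*(3**4)) - 22 = (1/8)*(-617 + 81)/81 - 22 = (1/8)*(1/81)*(-536) - 22 = -67/81 - 22 = -1849/81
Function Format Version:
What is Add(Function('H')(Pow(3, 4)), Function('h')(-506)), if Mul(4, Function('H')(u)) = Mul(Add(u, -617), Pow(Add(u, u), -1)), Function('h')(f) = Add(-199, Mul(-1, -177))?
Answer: Rational(-1849, 81) ≈ -22.827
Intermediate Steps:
Function('h')(f) = -22 (Function('h')(f) = Add(-199, 177) = -22)
Function('H')(u) = Mul(Rational(1, 8), Pow(u, -1), Add(-617, u)) (Function('H')(u) = Mul(Rational(1, 4), Mul(Add(u, -617), Pow(Add(u, u), -1))) = Mul(Rational(1, 4), Mul(Add(-617, u), Pow(Mul(2, u), -1))) = Mul(Rational(1, 4), Mul(Add(-617, u), Mul(Rational(1, 2), Pow(u, -1)))) = Mul(Rational(1, 4), Mul(Rational(1, 2), Pow(u, -1), Add(-617, u))) = Mul(Rational(1, 8), Pow(u, -1), Add(-617, u)))
Add(Function('H')(Pow(3, 4)), Function('h')(-506)) = Add(Mul(Rational(1, 8), Pow(Pow(3, 4), -1), Add(-617, Pow(3, 4))), -22) = Add(Mul(Rational(1, 8), Pow(81, -1), Add(-617, 81)), -22) = Add(Mul(Rational(1, 8), Rational(1, 81), -536), -22) = Add(Rational(-67, 81), -22) = Rational(-1849, 81)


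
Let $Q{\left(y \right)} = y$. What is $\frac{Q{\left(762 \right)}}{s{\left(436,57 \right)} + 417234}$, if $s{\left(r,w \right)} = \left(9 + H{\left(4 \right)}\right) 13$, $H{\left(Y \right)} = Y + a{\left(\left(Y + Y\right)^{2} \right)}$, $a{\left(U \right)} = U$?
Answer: $\frac{762}{418235} \approx 0.0018219$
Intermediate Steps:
$H{\left(Y \right)} = Y + 4 Y^{2}$ ($H{\left(Y \right)} = Y + \left(Y + Y\right)^{2} = Y + \left(2 Y\right)^{2} = Y + 4 Y^{2}$)
$s{\left(r,w \right)} = 1001$ ($s{\left(r,w \right)} = \left(9 + 4 \left(1 + 4 \cdot 4\right)\right) 13 = \left(9 + 4 \left(1 + 16\right)\right) 13 = \left(9 + 4 \cdot 17\right) 13 = \left(9 + 68\right) 13 = 77 \cdot 13 = 1001$)
$\frac{Q{\left(762 \right)}}{s{\left(436,57 \right)} + 417234} = \frac{762}{1001 + 417234} = \frac{762}{418235}$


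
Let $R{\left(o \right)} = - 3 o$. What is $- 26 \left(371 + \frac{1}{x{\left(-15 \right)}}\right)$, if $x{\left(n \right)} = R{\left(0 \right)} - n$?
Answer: $- \frac{144716}{15} \approx -9647.7$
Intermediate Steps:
$x{\left(n \right)} = - n$ ($x{\left(n \right)} = \left(-3\right) 0 - n = 0 - n = - n$)
$- 26 \left(371 + \frac{1}{x{\left(-15 \right)}}\right) = - 26 \left(371 + \frac{1}{\left(-1\right) \left(-15\right)}\right) = - 26 \left(371 + \frac{1}{15}\right) = \left(-26\right) \frac{5566}{15} = - \frac{144716}{15}$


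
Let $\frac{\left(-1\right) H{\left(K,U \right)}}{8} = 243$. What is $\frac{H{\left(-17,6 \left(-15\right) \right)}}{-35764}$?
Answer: $\frac{486}{8941} \approx 0.054356$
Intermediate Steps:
$H{\left(K,U \right)} = -1944$ ($H{\left(K,U \right)} = \left(-8\right) 243 = -1944$)
$\frac{H{\left(-17,6 \left(-15\right) \right)}}{-35764} = - \frac{1944}{-35764} = \left(-1944\right) \left(- \frac{1}{35764}\right) = \frac{486}{8941}$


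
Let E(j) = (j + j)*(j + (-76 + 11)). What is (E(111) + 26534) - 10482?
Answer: 26264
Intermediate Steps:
E(j) = 2*j*(-65 + j) (E(j) = (2*j)*(j - 65) = (2*j)*(-65 + j) = 2*j*(-65 + j))
(E(111) + 26534) - 10482 = (2*111*(-65 + 111) + 26534) - 10482 = (2*111*46 + 26534) - 10482 = (10212 + 26534) - 10482 = 36746 - 10482 = 26264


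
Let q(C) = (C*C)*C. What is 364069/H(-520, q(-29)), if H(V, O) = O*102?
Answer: -364069/2487678 ≈ -0.14635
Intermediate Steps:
q(C) = C³ (q(C) = C²*C = C³)
H(V, O) = 102*O
364069/H(-520, q(-29)) = 364069/((102*(-29)³)) = 364069/((102*(-24389))) = 364069/(-2487678) = 364069*(-1/2487678) = -364069/2487678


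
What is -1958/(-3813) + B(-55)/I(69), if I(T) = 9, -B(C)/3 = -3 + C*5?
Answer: 118432/1271 ≈ 93.180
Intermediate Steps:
B(C) = 9 - 15*C (B(C) = -3*(-3 + C*5) = -3*(-3 + 5*C) = 9 - 15*C)
-1958/(-3813) + B(-55)/I(69) = -1958/(-3813) + (9 - 15*(-55))/9 = -1958*(-1/3813) + (9 + 825)*(⅑) = 1958/3813 + 834*(⅑) = 1958/3813 + 278/3 = 118432/1271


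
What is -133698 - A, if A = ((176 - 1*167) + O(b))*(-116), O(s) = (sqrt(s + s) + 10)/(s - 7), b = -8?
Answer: -398194/3 - 464*I/15 ≈ -1.3273e+5 - 30.933*I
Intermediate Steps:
O(s) = (10 + sqrt(2)*sqrt(s))/(-7 + s) (O(s) = (sqrt(2*s) + 10)/(-7 + s) = (sqrt(2)*sqrt(s) + 10)/(-7 + s) = (10 + sqrt(2)*sqrt(s))/(-7 + s))
A = -2900/3 + 464*I/15 (A = ((176 - 1*167) + (10 + sqrt(2)*sqrt(-8))/(-7 - 8))*(-116) = ((176 - 167) + (10 + sqrt(2)*(2*I*sqrt(2)))/(-15))*(-116) = (9 - (10 + 4*I)/15)*(-116) = (9 + (-2/3 - 4*I/15))*(-116) = (25/3 - 4*I/15)*(-116) = -2900/3 + 464*I/15 ≈ -966.67 + 30.933*I)
-133698 - A = -133698 - (-2900/3 + 464*I/15) = -133698 + (2900/3 - 464*I/15) = -398194/3 - 464*I/15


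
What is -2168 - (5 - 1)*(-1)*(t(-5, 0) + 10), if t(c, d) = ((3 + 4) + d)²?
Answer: -1932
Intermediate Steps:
t(c, d) = (7 + d)²
-2168 - (5 - 1)*(-1)*(t(-5, 0) + 10) = -2168 - (5 - 1)*(-1)*((7 + 0)² + 10) = -2168 - 4*(-1)*(7² + 10) = -2168 - (-4)*(49 + 10) = -2168 - (-4)*59 = -2168 - 1*(-236) = -2168 + 236 = -1932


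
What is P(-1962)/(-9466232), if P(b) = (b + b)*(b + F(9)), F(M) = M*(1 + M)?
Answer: -918216/1183279 ≈ -0.77599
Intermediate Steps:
P(b) = 2*b*(90 + b) (P(b) = (b + b)*(b + 9*(1 + 9)) = (2*b)*(b + 9*10) = (2*b)*(b + 90) = (2*b)*(90 + b) = 2*b*(90 + b))
P(-1962)/(-9466232) = (2*(-1962)*(90 - 1962))/(-9466232) = (2*(-1962)*(-1872))*(-1/9466232) = 7345728*(-1/9466232) = -918216/1183279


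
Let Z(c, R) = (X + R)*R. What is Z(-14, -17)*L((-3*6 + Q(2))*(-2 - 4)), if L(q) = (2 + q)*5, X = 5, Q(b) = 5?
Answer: 81600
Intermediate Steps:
Z(c, R) = R*(5 + R) (Z(c, R) = (5 + R)*R = R*(5 + R))
L(q) = 10 + 5*q
Z(-14, -17)*L((-3*6 + Q(2))*(-2 - 4)) = (-17*(5 - 17))*(10 + 5*((-3*6 + 5)*(-2 - 4))) = (-17*(-12))*(10 + 5*((-18 + 5)*(-6))) = 204*(10 + 5*(-13*(-6))) = 204*(10 + 5*78) = 204*(10 + 390) = 204*400 = 81600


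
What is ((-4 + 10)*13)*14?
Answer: 1092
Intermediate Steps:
((-4 + 10)*13)*14 = (6*13)*14 = 78*14 = 1092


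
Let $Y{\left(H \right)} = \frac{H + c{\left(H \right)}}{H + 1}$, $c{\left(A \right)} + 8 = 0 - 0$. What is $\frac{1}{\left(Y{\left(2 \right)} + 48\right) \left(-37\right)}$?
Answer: $- \frac{1}{1702} \approx -0.00058754$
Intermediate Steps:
$c{\left(A \right)} = -8$ ($c{\left(A \right)} = -8 + \left(0 - 0\right) = -8 + \left(0 + 0\right) = -8 + 0 = -8$)
$Y{\left(H \right)} = \frac{-8 + H}{1 + H}$ ($Y{\left(H \right)} = \frac{H - 8}{H + 1} = \frac{-8 + H}{1 + H}$)
$\frac{1}{\left(Y{\left(2 \right)} + 48\right) \left(-37\right)} = \frac{1}{\left(\frac{-8 + 2}{1 + 2} + 48\right) \left(-37\right)} = \frac{1}{\left(\frac{1}{3} \left(-6\right) + 48\right) \left(-37\right)} = \frac{1}{\left(-2 + 48\right) \left(-37\right)} = \frac{1}{46 \left(-37\right)} = \frac{1}{-1702} = - \frac{1}{1702}$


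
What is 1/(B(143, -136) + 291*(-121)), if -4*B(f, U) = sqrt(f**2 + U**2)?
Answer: -563376/19836993391 + 4*sqrt(38945)/19836993391 ≈ -2.8360e-5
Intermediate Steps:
B(f, U) = -sqrt(U**2 + f**2)/4 (B(f, U) = -sqrt(f**2 + U**2)/4 = -sqrt(U**2 + f**2)/4)
1/(B(143, -136) + 291*(-121)) = 1/(-sqrt((-136)**2 + 143**2)/4 + 291*(-121)) = 1/(-sqrt(18496 + 20449)/4 - 35211) = 1/(-sqrt(38945)/4 - 35211) = 1/(-35211 - sqrt(38945)/4)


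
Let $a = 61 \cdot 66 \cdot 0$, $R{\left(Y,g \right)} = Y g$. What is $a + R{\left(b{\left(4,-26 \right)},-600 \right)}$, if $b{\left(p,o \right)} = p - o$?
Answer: $-18000$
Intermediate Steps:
$a = 0$ ($a = 4026 \cdot 0 = 0$)
$a + R{\left(b{\left(4,-26 \right)},-600 \right)} = 0 + \left(4 - -26\right) \left(-600\right) = 0 + \left(4 + 26\right) \left(-600\right) = 0 + 30 \left(-600\right) = 0 - 18000 = -18000$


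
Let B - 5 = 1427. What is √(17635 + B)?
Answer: √19067 ≈ 138.08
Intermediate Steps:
B = 1432 (B = 5 + 1427 = 1432)
√(17635 + B) = √(17635 + 1432) = √19067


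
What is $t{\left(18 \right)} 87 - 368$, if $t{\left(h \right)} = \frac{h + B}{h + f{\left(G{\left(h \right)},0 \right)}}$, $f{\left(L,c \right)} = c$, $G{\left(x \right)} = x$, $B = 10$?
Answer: $- \frac{698}{3} \approx -232.67$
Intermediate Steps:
$t{\left(h \right)} = \frac{10 + h}{h}$ ($t{\left(h \right)} = \frac{h + 10}{h + 0} = \frac{10 + h}{h}$)
$t{\left(18 \right)} 87 - 368 = \frac{10 + 18}{18} \cdot 87 - 368 = \frac{1}{18} \cdot 28 \cdot 87 - 368 = \frac{14}{9} \cdot 87 - 368 = \frac{406}{3} - 368 = - \frac{698}{3}$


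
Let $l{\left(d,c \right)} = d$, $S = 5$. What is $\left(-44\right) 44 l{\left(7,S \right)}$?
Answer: $-13552$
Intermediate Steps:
$\left(-44\right) 44 l{\left(7,S \right)} = \left(-44\right) 44 \cdot 7 = \left(-1936\right) 7 = -13552$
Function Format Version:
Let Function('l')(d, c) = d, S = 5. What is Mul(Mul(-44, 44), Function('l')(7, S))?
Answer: -13552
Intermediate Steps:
Mul(Mul(-44, 44), Function('l')(7, S)) = Mul(Mul(-44, 44), 7) = Mul(-1936, 7) = -13552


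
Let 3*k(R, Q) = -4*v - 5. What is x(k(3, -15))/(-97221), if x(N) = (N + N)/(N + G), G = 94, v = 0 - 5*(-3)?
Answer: 130/21096957 ≈ 6.1620e-6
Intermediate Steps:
v = 15 (v = 0 + 15 = 15)
k(R, Q) = -65/3 (k(R, Q) = (-4*15 - 5)/3 = (-60 - 5)/3 = (1/3)*(-65) = -65/3)
x(N) = 2*N/(94 + N) (x(N) = (N + N)/(N + 94) = (2*N)/(94 + N) = 2*N/(94 + N))
x(k(3, -15))/(-97221) = (2*(-65/3)/(94 - 65/3))/(-97221) = (2*(-65/3)/(217/3))*(-1/97221) = (2*(-65/3)*(3/217))*(-1/97221) = -130/217*(-1/97221) = 130/21096957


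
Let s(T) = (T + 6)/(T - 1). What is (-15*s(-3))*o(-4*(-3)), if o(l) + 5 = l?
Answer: 315/4 ≈ 78.750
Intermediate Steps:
o(l) = -5 + l
s(T) = (6 + T)/(-1 + T)
(-15*s(-3))*o(-4*(-3)) = (-15*(6 - 3)/(-1 - 3))*(-5 - 4*(-3)) = (-15*3/(-4))*(-5 + 12) = -(-15)*3/4*7 = -15*(-¾)*7 = (45/4)*7 = 315/4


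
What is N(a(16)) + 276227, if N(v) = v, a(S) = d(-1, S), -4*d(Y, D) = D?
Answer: 276223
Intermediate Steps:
d(Y, D) = -D/4
a(S) = -S/4
N(a(16)) + 276227 = -¼*16 + 276227 = -4 + 276227 = 276223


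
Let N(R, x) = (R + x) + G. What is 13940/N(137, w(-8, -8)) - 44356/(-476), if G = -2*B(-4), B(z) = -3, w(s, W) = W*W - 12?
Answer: 764243/4641 ≈ 164.67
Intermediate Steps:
w(s, W) = -12 + W² (w(s, W) = W² - 12 = -12 + W²)
G = 6 (G = -2*(-3) = 6)
N(R, x) = 6 + R + x (N(R, x) = (R + x) + 6 = 6 + R + x)
13940/N(137, w(-8, -8)) - 44356/(-476) = 13940/(6 + 137 + (-12 + (-8)²)) - 44356/(-476) = 13940/(6 + 137 + (-12 + 64)) - 44356*(-1/476) = 13940/(6 + 137 + 52) + 11089/119 = 13940/195 + 11089/119 = 13940*(1/195) + 11089/119 = 2788/39 + 11089/119 = 764243/4641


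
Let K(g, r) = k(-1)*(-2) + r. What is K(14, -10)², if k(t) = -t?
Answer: 144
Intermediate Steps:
K(g, r) = -2 + r (K(g, r) = -1*(-1)*(-2) + r = 1*(-2) + r = -2 + r)
K(14, -10)² = (-2 - 10)² = (-12)² = 144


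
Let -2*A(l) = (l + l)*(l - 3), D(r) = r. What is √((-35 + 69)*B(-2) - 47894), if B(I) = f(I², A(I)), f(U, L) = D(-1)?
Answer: 2*I*√11982 ≈ 218.92*I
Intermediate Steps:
A(l) = -l*(-3 + l) (A(l) = -(l + l)*(l - 3)/2 = -2*l*(-3 + l)/2 = -l*(-3 + l))
f(U, L) = -1
B(I) = -1
√((-35 + 69)*B(-2) - 47894) = √((-35 + 69)*(-1) - 47894) = √(34*(-1) - 47894) = √(-34 - 47894) = √(-47928) = 2*I*√11982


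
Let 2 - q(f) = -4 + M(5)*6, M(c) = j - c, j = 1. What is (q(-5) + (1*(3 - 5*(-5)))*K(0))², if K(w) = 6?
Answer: 39204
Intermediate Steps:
M(c) = 1 - c
q(f) = 30 (q(f) = 2 - (-4 + (1 - 1*5)*6) = 2 - (-4 + (1 - 5)*6) = 2 - (-4 - 4*6) = 2 - (-4 - 24) = 2 - 1*(-28) = 2 + 28 = 30)
(q(-5) + (1*(3 - 5*(-5)))*K(0))² = (30 + (1*(3 - 5*(-5)))*6)² = (30 + (1*(3 + 25))*6)² = (30 + (1*28)*6)² = (30 + 28*6)² = (30 + 168)² = 198² = 39204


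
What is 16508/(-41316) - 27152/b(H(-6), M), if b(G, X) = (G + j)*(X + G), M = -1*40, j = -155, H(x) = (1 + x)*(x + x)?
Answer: 68152927/4906275 ≈ 13.891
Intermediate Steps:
H(x) = 2*x*(1 + x) (H(x) = (1 + x)*(2*x) = 2*x*(1 + x))
M = -40
b(G, X) = (-155 + G)*(G + X) (b(G, X) = (G - 155)*(X + G) = (-155 + G)*(G + X))
16508/(-41316) - 27152/b(H(-6), M) = 16508/(-41316) - 27152/((2*(-6)*(1 - 6))**2 - 310*(-6)*(1 - 6) - 155*(-40) + (2*(-6)*(1 - 6))*(-40)) = 16508*(-1/41316) - 27152/((2*(-6)*(-5))**2 - 310*(-6)*(-5) + 6200 + (2*(-6)*(-5))*(-40)) = -4127/10329 - 27152/(60**2 - 155*60 + 6200 + 60*(-40)) = -4127/10329 - 27152/(3600 - 9300 + 6200 - 2400) = -4127/10329 - 27152/(-1900) = -4127/10329 - 27152*(-1/1900) = -4127/10329 + 6788/475 = 68152927/4906275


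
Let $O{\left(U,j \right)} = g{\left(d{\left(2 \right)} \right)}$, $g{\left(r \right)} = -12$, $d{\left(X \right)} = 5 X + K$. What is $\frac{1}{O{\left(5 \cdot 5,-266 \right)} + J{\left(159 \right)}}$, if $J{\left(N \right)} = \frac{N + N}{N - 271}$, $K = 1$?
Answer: $- \frac{56}{831} \approx -0.067389$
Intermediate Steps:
$d{\left(X \right)} = 1 + 5 X$ ($d{\left(X \right)} = 5 X + 1 = 1 + 5 X$)
$O{\left(U,j \right)} = -12$
$J{\left(N \right)} = \frac{2 N}{-271 + N}$
$\frac{1}{O{\left(5 \cdot 5,-266 \right)} + J{\left(159 \right)}} = \frac{1}{-12 + 2 \cdot 159 \frac{1}{-271 + 159}} = \frac{1}{-12 + 2 \cdot 159 \frac{1}{-112}} = \frac{1}{-12 + 2 \cdot 159 \left(- \frac{1}{112}\right)} = \frac{1}{-12 - \frac{159}{56}} = \frac{1}{- \frac{831}{56}} = - \frac{56}{831}$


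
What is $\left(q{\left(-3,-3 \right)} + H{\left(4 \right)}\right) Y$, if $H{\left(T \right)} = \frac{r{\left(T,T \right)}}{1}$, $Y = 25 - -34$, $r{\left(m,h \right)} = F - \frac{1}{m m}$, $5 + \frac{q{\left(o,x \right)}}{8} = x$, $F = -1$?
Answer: $- \frac{61419}{16} \approx -3838.7$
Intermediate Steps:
$q{\left(o,x \right)} = -40 + 8 x$
$r{\left(m,h \right)} = -1 - \frac{1}{m^{2}}$ ($r{\left(m,h \right)} = -1 - \frac{1}{m m} = -1 - \frac{1}{m^{2}}$)
$Y = 59$ ($Y = 25 + 34 = 59$)
$H{\left(T \right)} = -1 - \frac{1}{T^{2}}$ ($H{\left(T \right)} = \frac{-1 - \frac{1}{T^{2}}}{1} = \left(-1 - \frac{1}{T^{2}}\right) 1 = -1 - \frac{1}{T^{2}}$)
$\left(q{\left(-3,-3 \right)} + H{\left(4 \right)}\right) Y = \left(\left(-40 + 8 \left(-3\right)\right) - \frac{17}{16}\right) 59 = \left(\left(-40 - 24\right) - \frac{17}{16}\right) 59 = \left(-64 - \frac{17}{16}\right) 59 = \left(- \frac{1041}{16}\right) 59 = - \frac{61419}{16}$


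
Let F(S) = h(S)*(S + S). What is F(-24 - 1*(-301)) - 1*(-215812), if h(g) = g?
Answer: 369270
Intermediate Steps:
F(S) = 2*S² (F(S) = S*(S + S) = S*(2*S) = 2*S²)
F(-24 - 1*(-301)) - 1*(-215812) = 2*(-24 - 1*(-301))² - 1*(-215812) = 2*(-24 + 301)² + 215812 = 2*277² + 215812 = 2*76729 + 215812 = 153458 + 215812 = 369270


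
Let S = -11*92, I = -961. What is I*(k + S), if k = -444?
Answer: 1399216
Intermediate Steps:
S = -1012
I*(k + S) = -961*(-444 - 1012) = -961*(-1456) = 1399216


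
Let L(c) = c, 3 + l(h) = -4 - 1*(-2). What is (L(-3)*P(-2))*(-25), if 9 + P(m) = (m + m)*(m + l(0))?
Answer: 1425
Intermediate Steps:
l(h) = -5 (l(h) = -3 + (-4 - 1*(-2)) = -3 + (-4 + 2) = -3 - 2 = -5)
P(m) = -9 + 2*m*(-5 + m) (P(m) = -9 + (m + m)*(m - 5) = -9 + (2*m)*(-5 + m) = -9 + 2*m*(-5 + m))
(L(-3)*P(-2))*(-25) = -3*(-9 - 10*(-2) + 2*(-2)²)*(-25) = -3*(-9 + 20 + 2*4)*(-25) = -3*(-9 + 20 + 8)*(-25) = -3*19*(-25) = -57*(-25) = 1425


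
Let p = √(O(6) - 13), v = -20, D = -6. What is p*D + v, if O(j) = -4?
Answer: -20 - 6*I*√17 ≈ -20.0 - 24.739*I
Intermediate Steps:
p = I*√17 (p = √(-4 - 13) = √(-17) = I*√17 ≈ 4.1231*I)
p*D + v = (I*√17)*(-6) - 20 = -6*I*√17 - 20 = -20 - 6*I*√17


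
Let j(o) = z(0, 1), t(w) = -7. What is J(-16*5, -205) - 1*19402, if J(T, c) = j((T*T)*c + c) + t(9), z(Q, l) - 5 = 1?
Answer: -19403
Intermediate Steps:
z(Q, l) = 6 (z(Q, l) = 5 + 1 = 6)
j(o) = 6
J(T, c) = -1 (J(T, c) = 6 - 7 = -1)
J(-16*5, -205) - 1*19402 = -1 - 1*19402 = -1 - 19402 = -19403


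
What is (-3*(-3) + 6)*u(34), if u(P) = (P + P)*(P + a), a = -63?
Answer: -29580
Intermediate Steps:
u(P) = 2*P*(-63 + P) (u(P) = (P + P)*(P - 63) = (2*P)*(-63 + P) = 2*P*(-63 + P))
(-3*(-3) + 6)*u(34) = (-3*(-3) + 6)*(2*34*(-63 + 34)) = (9 + 6)*(2*34*(-29)) = 15*(-1972) = -29580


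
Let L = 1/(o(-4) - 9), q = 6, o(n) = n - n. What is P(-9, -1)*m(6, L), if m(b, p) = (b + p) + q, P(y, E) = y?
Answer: -107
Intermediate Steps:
o(n) = 0
L = -1/9 (L = 1/(0 - 9) = 1/(-9) = -1/9 ≈ -0.11111)
m(b, p) = 6 + b + p (m(b, p) = (b + p) + 6 = 6 + b + p)
P(-9, -1)*m(6, L) = -9*(6 + 6 - 1/9) = -9*107/9 = -107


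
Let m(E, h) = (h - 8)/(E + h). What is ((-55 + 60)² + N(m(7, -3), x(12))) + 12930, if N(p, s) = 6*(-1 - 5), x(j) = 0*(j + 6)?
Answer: 12919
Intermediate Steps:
x(j) = 0 (x(j) = 0*(6 + j) = 0)
m(E, h) = (-8 + h)/(E + h)
N(p, s) = -36 (N(p, s) = 6*(-6) = -36)
((-55 + 60)² + N(m(7, -3), x(12))) + 12930 = ((-55 + 60)² - 36) + 12930 = (5² - 36) + 12930 = (25 - 36) + 12930 = -11 + 12930 = 12919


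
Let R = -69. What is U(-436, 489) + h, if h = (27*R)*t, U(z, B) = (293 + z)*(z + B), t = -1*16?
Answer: 22229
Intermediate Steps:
t = -16
U(z, B) = (293 + z)*(B + z)
h = 29808 (h = (27*(-69))*(-16) = -1863*(-16) = 29808)
U(-436, 489) + h = ((-436)² + 293*489 + 293*(-436) + 489*(-436)) + 29808 = (190096 + 143277 - 127748 - 213204) + 29808 = -7579 + 29808 = 22229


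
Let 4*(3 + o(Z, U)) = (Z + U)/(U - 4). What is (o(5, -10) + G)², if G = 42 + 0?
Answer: 4791721/3136 ≈ 1528.0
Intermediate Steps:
G = 42
o(Z, U) = -3 + (U + Z)/(4*(-4 + U)) (o(Z, U) = -3 + ((Z + U)/(U - 4))/4 = -3 + ((U + Z)/(-4 + U))/4 = -3 + (U + Z)/(4*(-4 + U)))
(o(5, -10) + G)² = ((48 + 5 - 11*(-10))/(4*(-4 - 10)) + 42)² = ((¼)*(48 + 5 + 110)/(-14) + 42)² = ((¼)*(-1/14)*163 + 42)² = (-163/56 + 42)² = (2189/56)² = 4791721/3136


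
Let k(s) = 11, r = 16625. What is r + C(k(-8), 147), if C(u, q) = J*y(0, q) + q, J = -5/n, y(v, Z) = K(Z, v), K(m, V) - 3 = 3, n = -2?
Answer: 16787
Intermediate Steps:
K(m, V) = 6 (K(m, V) = 3 + 3 = 6)
y(v, Z) = 6
J = 5/2 (J = -5/(-2) = -5*(-½) = 5/2 ≈ 2.5000)
C(u, q) = 15 + q (C(u, q) = (5/2)*6 + q = 15 + q)
r + C(k(-8), 147) = 16625 + (15 + 147) = 16625 + 162 = 16787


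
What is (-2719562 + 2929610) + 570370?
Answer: 780418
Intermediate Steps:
(-2719562 + 2929610) + 570370 = 210048 + 570370 = 780418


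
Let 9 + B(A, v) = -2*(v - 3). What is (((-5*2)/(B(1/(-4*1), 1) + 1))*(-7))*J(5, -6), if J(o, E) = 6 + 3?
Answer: -315/2 ≈ -157.50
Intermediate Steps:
J(o, E) = 9
B(A, v) = -3 - 2*v (B(A, v) = -9 - 2*(v - 3) = -9 - 2*(-3 + v) = -9 + (6 - 2*v) = -3 - 2*v)
(((-5*2)/(B(1/(-4*1), 1) + 1))*(-7))*J(5, -6) = (((-5*2)/((-3 - 2*1) + 1))*(-7))*9 = (-10/((-3 - 2) + 1)*(-7))*9 = (-10/(-5 + 1)*(-7))*9 = (-10/(-4)*(-7))*9 = (-10*(-1/4)*(-7))*9 = ((5/2)*(-7))*9 = -35/2*9 = -315/2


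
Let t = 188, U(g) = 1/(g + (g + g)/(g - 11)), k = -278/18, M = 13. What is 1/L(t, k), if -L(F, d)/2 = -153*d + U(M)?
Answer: -13/61439 ≈ -0.00021159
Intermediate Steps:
k = -139/9 (k = -278*1/18 = -139/9 ≈ -15.444)
U(g) = 1/(g + 2*g/(-11 + g)) (U(g) = 1/(g + (2*g)/(-11 + g)) = 1/(g + 2*g/(-11 + g)))
L(F, d) = -1/13 + 306*d (L(F, d) = -2*(-153*d + (-11 + 13)/(13*(-9 + 13))) = -2*(-153*d + (1/13)*2/4) = -2*(-153*d + (1/13)*(1/4)*2) = -2*(-153*d + 1/26) = -2*(1/26 - 153*d) = -1/13 + 306*d)
1/L(t, k) = 1/(-1/13 + 306*(-139/9)) = 1/(-1/13 - 4726) = 1/(-61439/13) = -13/61439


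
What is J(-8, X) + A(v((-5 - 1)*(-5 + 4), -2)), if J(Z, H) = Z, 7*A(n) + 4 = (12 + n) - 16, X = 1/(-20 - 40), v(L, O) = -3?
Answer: -67/7 ≈ -9.5714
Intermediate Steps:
X = -1/60 (X = 1/(-60) = -1/60 ≈ -0.016667)
A(n) = -8/7 + n/7 (A(n) = -4/7 + ((12 + n) - 16)/7 = -4/7 + (-4 + n)/7 = -4/7 + (-4/7 + n/7) = -8/7 + n/7)
J(-8, X) + A(v((-5 - 1)*(-5 + 4), -2)) = -8 + (-8/7 + (⅐)*(-3)) = -8 + (-8/7 - 3/7) = -8 - 11/7 = -67/7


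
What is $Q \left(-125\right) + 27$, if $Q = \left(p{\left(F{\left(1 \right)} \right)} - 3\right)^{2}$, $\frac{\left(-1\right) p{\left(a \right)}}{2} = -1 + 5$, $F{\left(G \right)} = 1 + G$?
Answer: $-15098$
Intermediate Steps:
$p{\left(a \right)} = -8$ ($p{\left(a \right)} = - 2 \left(-1 + 5\right) = \left(-2\right) 4 = -8$)
$Q = 121$ ($Q = \left(-8 - 3\right)^{2} = \left(-11\right)^{2} = 121$)
$Q \left(-125\right) + 27 = 121 \left(-125\right) + 27 = -15125 + 27 = -15098$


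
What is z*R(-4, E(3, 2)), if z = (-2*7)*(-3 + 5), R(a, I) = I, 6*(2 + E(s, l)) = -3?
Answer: 70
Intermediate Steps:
E(s, l) = -5/2 (E(s, l) = -2 + (1/6)*(-3) = -2 - 1/2 = -5/2)
z = -28 (z = -14*2 = -28)
z*R(-4, E(3, 2)) = -28*(-5/2) = 70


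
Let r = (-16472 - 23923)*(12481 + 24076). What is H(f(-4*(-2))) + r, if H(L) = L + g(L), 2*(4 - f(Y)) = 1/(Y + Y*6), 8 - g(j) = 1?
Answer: -165392640449/112 ≈ -1.4767e+9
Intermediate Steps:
g(j) = 7 (g(j) = 8 - 1*1 = 8 - 1 = 7)
f(Y) = 4 - 1/(14*Y) (f(Y) = 4 - 1/(2*(Y + Y*6)) = 4 - 1/(2*(Y + 6*Y)) = 4 - 1/(7*Y)/2 = 4 - 1/(14*Y))
r = -1476720015 (r = -40395*36557 = -1476720015)
H(L) = 7 + L (H(L) = L + 7 = 7 + L)
H(f(-4*(-2))) + r = (7 + (4 - 1/(14*((-4*(-2)))))) - 1476720015 = (7 + (4 - 1/14/8)) - 1476720015 = (7 + (4 - 1/14*⅛)) - 1476720015 = (7 + (4 - 1/112)) - 1476720015 = (7 + 447/112) - 1476720015 = 1231/112 - 1476720015 = -165392640449/112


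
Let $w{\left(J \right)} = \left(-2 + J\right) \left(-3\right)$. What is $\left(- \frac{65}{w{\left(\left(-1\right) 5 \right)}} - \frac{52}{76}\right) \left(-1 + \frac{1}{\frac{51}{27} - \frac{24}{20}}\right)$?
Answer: $- \frac{3016}{1767} \approx -1.7068$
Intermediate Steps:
$w{\left(J \right)} = 6 - 3 J$
$\left(- \frac{65}{w{\left(\left(-1\right) 5 \right)}} - \frac{52}{76}\right) \left(-1 + \frac{1}{\frac{51}{27} - \frac{24}{20}}\right) = \left(- \frac{65}{6 - 3 \left(\left(-1\right) 5\right)} - \frac{52}{76}\right) \left(-1 + \frac{1}{\frac{51}{27} - \frac{24}{20}}\right) = \left(- \frac{65}{6 - -15} - \frac{13}{19}\right) \left(-1 + \frac{1}{51 \cdot \frac{1}{27} - \frac{6}{5}}\right) = \left(- \frac{65}{6 + 15} - \frac{13}{19}\right) \left(-1 + \frac{1}{\frac{17}{9} - \frac{6}{5}}\right) = \left(- \frac{65}{21} - \frac{13}{19}\right) \left(-1 + \frac{1}{\frac{31}{45}}\right) = \left(\left(-65\right) \frac{1}{21} - \frac{13}{19}\right) \left(-1 + \frac{45}{31}\right) = \left(- \frac{65}{21} - \frac{13}{19}\right) \frac{14}{31} = \left(- \frac{1508}{399}\right) \frac{14}{31} = - \frac{3016}{1767}$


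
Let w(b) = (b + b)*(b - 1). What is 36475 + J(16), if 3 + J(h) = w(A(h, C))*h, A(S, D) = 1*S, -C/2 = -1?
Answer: 44152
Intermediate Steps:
C = 2 (C = -2*(-1) = 2)
A(S, D) = S
w(b) = 2*b*(-1 + b) (w(b) = (2*b)*(-1 + b) = 2*b*(-1 + b))
J(h) = -3 + 2*h²*(-1 + h) (J(h) = -3 + (2*h*(-1 + h))*h = -3 + 2*h²*(-1 + h))
36475 + J(16) = 36475 + (-3 + 2*16²*(-1 + 16)) = 36475 + (-3 + 2*256*15) = 36475 + (-3 + 7680) = 36475 + 7677 = 44152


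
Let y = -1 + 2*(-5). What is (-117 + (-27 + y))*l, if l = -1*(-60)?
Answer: -9300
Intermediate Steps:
y = -11 (y = -1 - 10 = -11)
l = 60
(-117 + (-27 + y))*l = (-117 + (-27 - 11))*60 = (-117 - 38)*60 = -155*60 = -9300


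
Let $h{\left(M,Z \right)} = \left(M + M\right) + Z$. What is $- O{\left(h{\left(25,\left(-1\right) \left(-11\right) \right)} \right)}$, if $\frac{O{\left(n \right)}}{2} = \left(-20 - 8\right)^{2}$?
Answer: $-1568$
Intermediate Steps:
$h{\left(M,Z \right)} = Z + 2 M$ ($h{\left(M,Z \right)} = 2 M + Z = Z + 2 M$)
$O{\left(n \right)} = 1568$ ($O{\left(n \right)} = 2 \left(-20 - 8\right)^{2} = 2 \left(-28\right)^{2} = 2 \cdot 784 = 1568$)
$- O{\left(h{\left(25,\left(-1\right) \left(-11\right) \right)} \right)} = \left(-1\right) 1568 = -1568$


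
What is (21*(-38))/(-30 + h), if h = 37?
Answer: -114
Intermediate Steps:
(21*(-38))/(-30 + h) = (21*(-38))/(-30 + 37) = -798/7 = -798*1/7 = -114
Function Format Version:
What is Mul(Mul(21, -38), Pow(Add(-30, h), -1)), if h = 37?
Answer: -114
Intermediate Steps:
Mul(Mul(21, -38), Pow(Add(-30, h), -1)) = Mul(Mul(21, -38), Pow(Add(-30, 37), -1)) = Mul(-798, Pow(7, -1)) = Mul(-798, Rational(1, 7)) = -114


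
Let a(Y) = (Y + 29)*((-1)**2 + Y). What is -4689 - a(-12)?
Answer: -4502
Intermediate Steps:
a(Y) = (1 + Y)*(29 + Y) (a(Y) = (29 + Y)*(1 + Y) = (1 + Y)*(29 + Y))
-4689 - a(-12) = -4689 - (29 + (-12)**2 + 30*(-12)) = -4689 - (29 + 144 - 360) = -4689 - 1*(-187) = -4689 + 187 = -4502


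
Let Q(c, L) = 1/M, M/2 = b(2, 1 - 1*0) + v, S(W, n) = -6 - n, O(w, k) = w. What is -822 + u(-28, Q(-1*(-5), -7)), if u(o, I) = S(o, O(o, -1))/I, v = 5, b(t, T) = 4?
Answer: -426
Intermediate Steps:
M = 18 (M = 2*(4 + 5) = 2*9 = 18)
Q(c, L) = 1/18
u(o, I) = (-6 - o)/I
-822 + u(-28, Q(-1*(-5), -7)) = -822 + (-6 - 1*(-28))/(1/18) = -822 + 18*(-6 + 28) = -822 + 18*22 = -822 + 396 = -426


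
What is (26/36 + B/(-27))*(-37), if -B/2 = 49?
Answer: -8695/54 ≈ -161.02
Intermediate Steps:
B = -98 (B = -2*49 = -98)
(26/36 + B/(-27))*(-37) = (26/36 - 98/(-27))*(-37) = (26*(1/36) - 98*(-1/27))*(-37) = (13/18 + 98/27)*(-37) = (235/54)*(-37) = -8695/54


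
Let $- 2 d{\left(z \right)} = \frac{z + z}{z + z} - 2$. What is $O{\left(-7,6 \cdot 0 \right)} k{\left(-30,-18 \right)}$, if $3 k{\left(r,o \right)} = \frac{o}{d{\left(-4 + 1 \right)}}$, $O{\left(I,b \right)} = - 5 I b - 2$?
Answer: $24$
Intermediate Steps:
$O{\left(I,b \right)} = -2 - 5 I b$ ($O{\left(I,b \right)} = - 5 I b - 2 = -2 - 5 I b$)
$d{\left(z \right)} = \frac{1}{2}$ ($d{\left(z \right)} = - \frac{\frac{z + z}{z + z} - 2}{2} = - \frac{\frac{2 z}{2 z} - 2}{2} = - \frac{2 z \frac{1}{2 z} - 2}{2} = - \frac{1 - 2}{2} = \left(- \frac{1}{2}\right) \left(-1\right) = \frac{1}{2}$)
$k{\left(r,o \right)} = \frac{2 o}{3}$ ($k{\left(r,o \right)} = \frac{o \frac{1}{\frac{1}{2}}}{3} = \frac{o 2}{3} = \frac{2 o}{3}$)
$O{\left(-7,6 \cdot 0 \right)} k{\left(-30,-18 \right)} = \left(-2 - - 35 \cdot 6 \cdot 0\right) \frac{2}{3} \left(-18\right) = \left(-2 - \left(-35\right) 0\right) \left(-12\right) = \left(-2 + 0\right) \left(-12\right) = \left(-2\right) \left(-12\right) = 24$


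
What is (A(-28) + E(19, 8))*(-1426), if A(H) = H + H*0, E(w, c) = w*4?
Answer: -68448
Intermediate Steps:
E(w, c) = 4*w
A(H) = H (A(H) = H + 0 = H)
(A(-28) + E(19, 8))*(-1426) = (-28 + 4*19)*(-1426) = (-28 + 76)*(-1426) = 48*(-1426) = -68448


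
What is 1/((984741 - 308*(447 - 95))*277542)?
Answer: 1/243216993150 ≈ 4.1116e-12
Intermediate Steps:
1/((984741 - 308*(447 - 95))*277542) = (1/277542)/(984741 - 308*352) = (1/277542)/(984741 - 108416) = (1/277542)/876325 = (1/876325)*(1/277542) = 1/243216993150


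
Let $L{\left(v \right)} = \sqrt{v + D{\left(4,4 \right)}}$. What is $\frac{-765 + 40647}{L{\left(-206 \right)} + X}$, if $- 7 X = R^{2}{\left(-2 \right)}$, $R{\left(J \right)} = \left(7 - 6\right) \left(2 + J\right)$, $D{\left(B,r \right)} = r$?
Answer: $- \frac{19941 i \sqrt{202}}{101} \approx - 2806.1 i$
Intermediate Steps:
$R{\left(J \right)} = 2 + J$ ($R{\left(J \right)} = 1 \left(2 + J\right) = 2 + J$)
$L{\left(v \right)} = \sqrt{4 + v}$ ($L{\left(v \right)} = \sqrt{v + 4} = \sqrt{4 + v}$)
$X = 0$ ($X = - \frac{\left(2 - 2\right)^{2}}{7} = - \frac{0^{2}}{7} = \left(- \frac{1}{7}\right) 0 = 0$)
$\frac{-765 + 40647}{L{\left(-206 \right)} + X} = \frac{-765 + 40647}{\sqrt{4 - 206} + 0} = \frac{39882}{\sqrt{-202} + 0} = \frac{39882}{i \sqrt{202} + 0} = \frac{39882}{i \sqrt{202}} = 39882 \left(- \frac{i \sqrt{202}}{202}\right) = - \frac{19941 i \sqrt{202}}{101}$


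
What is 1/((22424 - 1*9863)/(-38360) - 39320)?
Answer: -38360/1508327761 ≈ -2.5432e-5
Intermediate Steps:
1/((22424 - 1*9863)/(-38360) - 39320) = 1/((22424 - 9863)*(-1/38360) - 39320) = 1/(12561*(-1/38360) - 39320) = 1/(-12561/38360 - 39320) = 1/(-1508327761/38360) = -38360/1508327761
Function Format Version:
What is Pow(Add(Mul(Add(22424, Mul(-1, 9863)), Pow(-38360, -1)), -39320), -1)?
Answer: Rational(-38360, 1508327761) ≈ -2.5432e-5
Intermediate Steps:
Pow(Add(Mul(Add(22424, Mul(-1, 9863)), Pow(-38360, -1)), -39320), -1) = Pow(Add(Mul(Add(22424, -9863), Rational(-1, 38360)), -39320), -1) = Pow(Add(Mul(12561, Rational(-1, 38360)), -39320), -1) = Pow(Add(Rational(-12561, 38360), -39320), -1) = Pow(Rational(-1508327761, 38360), -1) = Rational(-38360, 1508327761)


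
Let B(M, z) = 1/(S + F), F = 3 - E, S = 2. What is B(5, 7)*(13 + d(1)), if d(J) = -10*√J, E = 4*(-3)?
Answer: 3/17 ≈ 0.17647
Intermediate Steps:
E = -12
F = 15 (F = 3 - 1*(-12) = 3 + 12 = 15)
B(M, z) = 1/17 (B(M, z) = 1/(2 + 15) = 1/17)
B(5, 7)*(13 + d(1)) = (13 - 10*√1)/17 = (13 - 10*1)/17 = (13 - 10)/17 = (1/17)*3 = 3/17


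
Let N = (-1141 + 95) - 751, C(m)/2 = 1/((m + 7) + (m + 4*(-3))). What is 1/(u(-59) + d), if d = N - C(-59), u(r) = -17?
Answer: -123/223120 ≈ -0.00055127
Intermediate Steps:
C(m) = 2/(-5 + 2*m) (C(m) = 2/((m + 7) + (m + 4*(-3))) = 2/((7 + m) + (m - 12)) = 2/((7 + m) + (-12 + m)) = 2/(-5 + 2*m))
N = -1797 (N = -1046 - 751 = -1797)
d = -221029/123 (d = -1797 - 2/(-5 + 2*(-59)) = -1797 - 2/(-5 - 118) = -1797 - 2/(-123) = -1797 - 2*(-1)/123 = -1797 - 1*(-2/123) = -1797 + 2/123 = -221029/123 ≈ -1797.0)
1/(u(-59) + d) = 1/(-17 - 221029/123) = 1/(-223120/123) = -123/223120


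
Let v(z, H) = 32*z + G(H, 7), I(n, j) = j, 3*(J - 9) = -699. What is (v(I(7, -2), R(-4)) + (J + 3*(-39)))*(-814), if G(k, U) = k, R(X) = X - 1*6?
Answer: 337810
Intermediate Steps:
R(X) = -6 + X (R(X) = X - 6 = -6 + X)
J = -224 (J = 9 + (⅓)*(-699) = 9 - 233 = -224)
v(z, H) = H + 32*z (v(z, H) = 32*z + H = H + 32*z)
(v(I(7, -2), R(-4)) + (J + 3*(-39)))*(-814) = (((-6 - 4) + 32*(-2)) + (-224 + 3*(-39)))*(-814) = ((-10 - 64) + (-224 - 117))*(-814) = (-74 - 341)*(-814) = -415*(-814) = 337810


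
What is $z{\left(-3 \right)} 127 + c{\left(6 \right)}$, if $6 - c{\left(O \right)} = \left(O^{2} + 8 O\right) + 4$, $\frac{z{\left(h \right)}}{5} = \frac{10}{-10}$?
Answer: $-717$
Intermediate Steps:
$z{\left(h \right)} = -5$ ($z{\left(h \right)} = 5 \frac{10}{-10} = 5 \cdot 10 \left(- \frac{1}{10}\right) = 5 \left(-1\right) = -5$)
$c{\left(O \right)} = 2 - O^{2} - 8 O$ ($c{\left(O \right)} = 6 - \left(\left(O^{2} + 8 O\right) + 4\right) = 6 - \left(4 + O^{2} + 8 O\right) = 2 - O^{2} - 8 O$)
$z{\left(-3 \right)} 127 + c{\left(6 \right)} = \left(-5\right) 127 - 82 = -635 - 82 = -717$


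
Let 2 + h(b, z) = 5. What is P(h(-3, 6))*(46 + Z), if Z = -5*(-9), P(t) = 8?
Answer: 728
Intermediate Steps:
h(b, z) = 3 (h(b, z) = -2 + 5 = 3)
Z = 45
P(h(-3, 6))*(46 + Z) = 8*(46 + 45) = 8*91 = 728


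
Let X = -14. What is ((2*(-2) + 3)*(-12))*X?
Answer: -168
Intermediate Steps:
((2*(-2) + 3)*(-12))*X = ((2*(-2) + 3)*(-12))*(-14) = ((-4 + 3)*(-12))*(-14) = -1*(-12)*(-14) = 12*(-14) = -168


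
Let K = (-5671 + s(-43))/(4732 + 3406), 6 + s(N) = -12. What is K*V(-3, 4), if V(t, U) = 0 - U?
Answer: 11378/4069 ≈ 2.7963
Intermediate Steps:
V(t, U) = -U
s(N) = -18 (s(N) = -6 - 12 = -18)
K = -5689/8138 (K = (-5671 - 18)/(4732 + 3406) = -5689/8138 ≈ -0.69907)
K*V(-3, 4) = -(-5689)*4/8138 = -5689/8138*(-4) = 11378/4069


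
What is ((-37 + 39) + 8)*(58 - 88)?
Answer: -300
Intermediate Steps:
((-37 + 39) + 8)*(58 - 88) = (2 + 8)*(-30) = 10*(-30) = -300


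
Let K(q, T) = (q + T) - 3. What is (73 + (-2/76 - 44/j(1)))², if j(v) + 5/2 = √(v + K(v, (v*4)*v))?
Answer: 2918755393/244036 + 9287344*√3/3211 ≈ 16970.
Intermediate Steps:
K(q, T) = -3 + T + q (K(q, T) = (T + q) - 3 = -3 + T + q)
j(v) = -5/2 + √(-3 + 2*v + 4*v²) (j(v) = -5/2 + √(v + (-3 + (v*4)*v + v)) = -5/2 + √(v + (-3 + (4*v)*v + v)) = -5/2 + √(v + (-3 + 4*v² + v)) = -5/2 + √(v + (-3 + v + 4*v²)) = -5/2 + √(-3 + 2*v + 4*v²))
(73 + (-2/76 - 44/j(1)))² = (73 + (-2/76 - 44/(-5/2 + √(-3 + 2*1 + 4*1²))))² = (73 + (-2*1/76 - 44/(-5/2 + √(-3 + 2 + 4*1))))² = (73 + (-1/38 - 44/(-5/2 + √(-3 + 2 + 4))))² = (73 + (-1/38 - 44/(-5/2 + √3)))² = (2773/38 - 44/(-5/2 + √3))²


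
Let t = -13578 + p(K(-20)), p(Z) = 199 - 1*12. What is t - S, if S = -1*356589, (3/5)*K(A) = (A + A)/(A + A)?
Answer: 343198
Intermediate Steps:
K(A) = 5/3 (K(A) = 5*((A + A)/(A + A))/3 = 5*((2*A)/((2*A)))/3 = 5*((2*A)*(1/(2*A)))/3 = (5/3)*1 = 5/3)
p(Z) = 187 (p(Z) = 199 - 12 = 187)
S = -356589
t = -13391 (t = -13578 + 187 = -13391)
t - S = -13391 - 1*(-356589) = -13391 + 356589 = 343198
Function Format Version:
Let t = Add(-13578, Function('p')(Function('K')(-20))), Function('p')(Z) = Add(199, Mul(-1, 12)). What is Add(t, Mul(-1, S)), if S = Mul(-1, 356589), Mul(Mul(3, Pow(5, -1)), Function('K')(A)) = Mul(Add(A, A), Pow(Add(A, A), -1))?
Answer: 343198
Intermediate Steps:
Function('K')(A) = Rational(5, 3) (Function('K')(A) = Mul(Rational(5, 3), Mul(Add(A, A), Pow(Add(A, A), -1))) = Mul(Rational(5, 3), Mul(Mul(2, A), Pow(Mul(2, A), -1))) = Mul(Rational(5, 3), Mul(Mul(2, A), Mul(Rational(1, 2), Pow(A, -1)))) = Mul(Rational(5, 3), 1) = Rational(5, 3))
Function('p')(Z) = 187 (Function('p')(Z) = Add(199, -12) = 187)
S = -356589
t = -13391 (t = Add(-13578, 187) = -13391)
Add(t, Mul(-1, S)) = Add(-13391, Mul(-1, -356589)) = Add(-13391, 356589) = 343198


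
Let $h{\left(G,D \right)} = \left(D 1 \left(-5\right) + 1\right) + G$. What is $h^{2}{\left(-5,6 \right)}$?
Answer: $1156$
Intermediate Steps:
$h{\left(G,D \right)} = 1 + G - 5 D$ ($h{\left(G,D \right)} = \left(D \left(-5\right) + 1\right) + G = \left(- 5 D + 1\right) + G = \left(1 - 5 D\right) + G = 1 + G - 5 D$)
$h^{2}{\left(-5,6 \right)} = \left(1 - 5 - 30\right)^{2} = \left(-34\right)^{2} = 1156$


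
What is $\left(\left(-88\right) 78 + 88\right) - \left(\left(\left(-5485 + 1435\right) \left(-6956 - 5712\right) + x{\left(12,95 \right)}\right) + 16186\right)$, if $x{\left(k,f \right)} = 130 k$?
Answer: $-51329922$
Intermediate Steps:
$\left(\left(-88\right) 78 + 88\right) - \left(\left(\left(-5485 + 1435\right) \left(-6956 - 5712\right) + x{\left(12,95 \right)}\right) + 16186\right) = \left(\left(-88\right) 78 + 88\right) - \left(\left(\left(-5485 + 1435\right) \left(-6956 - 5712\right) + 130 \cdot 12\right) + 16186\right) = \left(-6864 + 88\right) - \left(\left(\left(-4050\right) \left(-12668\right) + 1560\right) + 16186\right) = -6776 - \left(\left(51305400 + 1560\right) + 16186\right) = -6776 - \left(51306960 + 16186\right) = -6776 - 51323146 = -51329922$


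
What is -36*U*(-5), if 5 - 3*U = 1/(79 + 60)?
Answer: 41640/139 ≈ 299.57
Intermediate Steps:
U = 694/417 (U = 5/3 - 1/(3*(79 + 60)) = 5/3 - ⅓/139 = 5/3 - ⅓*1/139 = 5/3 - 1/417 = 694/417 ≈ 1.6643)
-36*U*(-5) = -36*694/417*(-5) = -8328/139*(-5) = 41640/139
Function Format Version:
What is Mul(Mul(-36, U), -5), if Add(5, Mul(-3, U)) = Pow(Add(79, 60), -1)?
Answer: Rational(41640, 139) ≈ 299.57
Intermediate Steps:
U = Rational(694, 417) (U = Add(Rational(5, 3), Mul(Rational(-1, 3), Pow(Add(79, 60), -1))) = Add(Rational(5, 3), Mul(Rational(-1, 3), Pow(139, -1))) = Add(Rational(5, 3), Mul(Rational(-1, 3), Rational(1, 139))) = Add(Rational(5, 3), Rational(-1, 417)) = Rational(694, 417) ≈ 1.6643)
Mul(Mul(-36, U), -5) = Mul(Mul(-36, Rational(694, 417)), -5) = Mul(Rational(-8328, 139), -5) = Rational(41640, 139)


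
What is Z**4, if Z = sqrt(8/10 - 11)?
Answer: 2601/25 ≈ 104.04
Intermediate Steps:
Z = I*sqrt(255)/5 (Z = sqrt(8*(1/10) - 11) = sqrt(4/5 - 11) = sqrt(-51/5) = I*sqrt(255)/5 ≈ 3.1937*I)
Z**4 = (I*sqrt(255)/5)**4 = 2601/25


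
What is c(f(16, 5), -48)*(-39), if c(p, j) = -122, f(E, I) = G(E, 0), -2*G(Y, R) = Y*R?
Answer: 4758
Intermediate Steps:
G(Y, R) = -R*Y/2 (G(Y, R) = -Y*R/2 = -R*Y/2)
f(E, I) = 0 (f(E, I) = -½*0*E = 0)
c(f(16, 5), -48)*(-39) = -122*(-39) = 4758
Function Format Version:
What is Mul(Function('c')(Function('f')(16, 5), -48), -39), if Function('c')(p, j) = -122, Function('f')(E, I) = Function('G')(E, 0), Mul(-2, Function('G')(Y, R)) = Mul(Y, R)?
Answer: 4758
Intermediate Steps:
Function('G')(Y, R) = Mul(Rational(-1, 2), R, Y) (Function('G')(Y, R) = Mul(Rational(-1, 2), Mul(Y, R)) = Mul(Rational(-1, 2), Mul(R, Y)) = Mul(Rational(-1, 2), R, Y))
Function('f')(E, I) = 0 (Function('f')(E, I) = Mul(Rational(-1, 2), 0, E) = 0)
Mul(Function('c')(Function('f')(16, 5), -48), -39) = Mul(-122, -39) = 4758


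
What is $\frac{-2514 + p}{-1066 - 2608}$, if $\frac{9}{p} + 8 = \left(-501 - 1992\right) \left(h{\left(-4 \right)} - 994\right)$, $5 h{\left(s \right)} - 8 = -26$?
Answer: $\frac{31261700571}{45686351656} \approx 0.68427$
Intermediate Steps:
$h{\left(s \right)} = - \frac{18}{5}$ ($h{\left(s \right)} = \frac{8}{5} + \frac{1}{5} \left(-26\right) = \frac{8}{5} - \frac{26}{5} = - \frac{18}{5}$)
$p = \frac{45}{12435044}$ ($p = \frac{9}{-8 + \left(-501 - 1992\right) \left(- \frac{18}{5} - 994\right)} = \frac{9}{-8 - - \frac{12435084}{5}} = \frac{9}{-8 + \frac{12435084}{5}} = \frac{9}{\frac{12435044}{5}} = 9 \cdot \frac{5}{12435044} = \frac{45}{12435044} \approx 3.6188 \cdot 10^{-6}$)
$\frac{-2514 + p}{-1066 - 2608} = \frac{-2514 + \frac{45}{12435044}}{-1066 - 2608} = - \frac{31261700571}{12435044 \left(-1066 - 2608\right)} = - \frac{31261700571}{12435044 \left(-3674\right)} = \left(- \frac{31261700571}{12435044}\right) \left(- \frac{1}{3674}\right) = \frac{31261700571}{45686351656}$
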